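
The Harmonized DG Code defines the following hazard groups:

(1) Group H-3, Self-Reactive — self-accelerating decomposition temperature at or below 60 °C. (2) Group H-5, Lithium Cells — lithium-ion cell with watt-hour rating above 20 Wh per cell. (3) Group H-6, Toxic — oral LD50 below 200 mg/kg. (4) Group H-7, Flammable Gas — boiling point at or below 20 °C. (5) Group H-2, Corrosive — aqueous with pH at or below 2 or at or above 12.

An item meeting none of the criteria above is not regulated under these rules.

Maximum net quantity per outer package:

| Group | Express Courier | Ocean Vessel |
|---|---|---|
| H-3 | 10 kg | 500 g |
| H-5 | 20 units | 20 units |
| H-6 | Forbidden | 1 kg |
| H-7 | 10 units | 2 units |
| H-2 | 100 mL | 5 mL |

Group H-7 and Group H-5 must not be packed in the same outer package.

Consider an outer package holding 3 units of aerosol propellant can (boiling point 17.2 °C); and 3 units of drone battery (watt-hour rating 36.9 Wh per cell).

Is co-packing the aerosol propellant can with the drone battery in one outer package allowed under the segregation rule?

The aerosol propellant can has boiling point 17.2 °C, which is ≤ 20 °C, so it is Group H-7 (Flammable Gas).
The drone battery has watt-hour rating 36.9 Wh per cell, which is > 20 Wh per cell, so it is Group H-5 (Lithium Cells).
Group H-7 and Group H-5 may not share an outer package.

No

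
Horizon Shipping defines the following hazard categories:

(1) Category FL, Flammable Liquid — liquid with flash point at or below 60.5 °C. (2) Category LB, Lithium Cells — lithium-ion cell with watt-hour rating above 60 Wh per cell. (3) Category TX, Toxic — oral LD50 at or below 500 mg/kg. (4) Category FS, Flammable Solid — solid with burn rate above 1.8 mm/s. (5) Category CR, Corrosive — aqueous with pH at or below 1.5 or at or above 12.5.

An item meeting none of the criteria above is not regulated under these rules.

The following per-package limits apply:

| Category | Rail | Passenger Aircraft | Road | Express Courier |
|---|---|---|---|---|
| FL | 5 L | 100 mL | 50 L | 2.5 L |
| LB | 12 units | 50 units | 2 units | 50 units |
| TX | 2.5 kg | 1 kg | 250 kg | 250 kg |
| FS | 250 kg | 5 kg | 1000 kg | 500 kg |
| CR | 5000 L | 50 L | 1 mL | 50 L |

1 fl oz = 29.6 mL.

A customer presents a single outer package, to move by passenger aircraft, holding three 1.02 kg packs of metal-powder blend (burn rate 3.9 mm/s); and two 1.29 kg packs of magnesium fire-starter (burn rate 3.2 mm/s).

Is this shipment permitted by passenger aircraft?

No

Burn rate 3.9 mm/s meets the Category FS criterion (Flammable Solid), so the metal-powder blend is Category FS.
Magnesium fire-starter: burn rate 3.2 mm/s > 1.8 mm/s → Category FS (Flammable Solid).
Total Category FS: (three 1.02 kg packs = 3.06 kg) + (two 1.29 kg packs = 2.58 kg) = 5.64 kg.
That exceeds the Category FS passenger aircraft limit of 5 kg.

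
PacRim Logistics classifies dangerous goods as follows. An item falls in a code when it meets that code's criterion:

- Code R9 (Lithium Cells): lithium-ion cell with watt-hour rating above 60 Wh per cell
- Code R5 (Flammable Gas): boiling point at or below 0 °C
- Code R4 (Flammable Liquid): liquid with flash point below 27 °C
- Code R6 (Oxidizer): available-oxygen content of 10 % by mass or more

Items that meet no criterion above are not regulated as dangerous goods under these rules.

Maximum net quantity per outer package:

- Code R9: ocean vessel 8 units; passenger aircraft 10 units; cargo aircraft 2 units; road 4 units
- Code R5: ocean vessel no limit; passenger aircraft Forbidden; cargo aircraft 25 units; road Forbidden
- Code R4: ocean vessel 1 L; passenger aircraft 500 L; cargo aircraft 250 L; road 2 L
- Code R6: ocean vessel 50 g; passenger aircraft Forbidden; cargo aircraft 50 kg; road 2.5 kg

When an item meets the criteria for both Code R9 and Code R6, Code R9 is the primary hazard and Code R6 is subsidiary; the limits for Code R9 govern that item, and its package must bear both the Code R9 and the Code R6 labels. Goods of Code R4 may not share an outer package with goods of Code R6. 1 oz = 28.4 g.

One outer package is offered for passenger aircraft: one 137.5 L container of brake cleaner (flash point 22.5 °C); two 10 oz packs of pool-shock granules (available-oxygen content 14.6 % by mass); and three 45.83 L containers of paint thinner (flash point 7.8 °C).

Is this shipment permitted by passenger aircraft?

With flash point 22.5 °C (< 27 °C), the brake cleaner falls in Code R4.
The pool-shock granules have available-oxygen content 14.6 % by mass, which is ≥ 10 % by mass, so they are Code R6 (Oxidizer).
With flash point 7.8 °C (< 27 °C), the paint thinner falls in Code R4.
Total Code R4: 137.5 L + (three 45.83 L containers = 137.49 L) = 274.99 L.
274.99 L ≤ 500 L (passenger aircraft limit, Code R4) — within limit.
Code R6 quantity: two 10 oz packs = 568 g.
By passenger aircraft, Code R6 is Forbidden regardless of quantity.
Code R4 and Code R6 may not share an outer package.

No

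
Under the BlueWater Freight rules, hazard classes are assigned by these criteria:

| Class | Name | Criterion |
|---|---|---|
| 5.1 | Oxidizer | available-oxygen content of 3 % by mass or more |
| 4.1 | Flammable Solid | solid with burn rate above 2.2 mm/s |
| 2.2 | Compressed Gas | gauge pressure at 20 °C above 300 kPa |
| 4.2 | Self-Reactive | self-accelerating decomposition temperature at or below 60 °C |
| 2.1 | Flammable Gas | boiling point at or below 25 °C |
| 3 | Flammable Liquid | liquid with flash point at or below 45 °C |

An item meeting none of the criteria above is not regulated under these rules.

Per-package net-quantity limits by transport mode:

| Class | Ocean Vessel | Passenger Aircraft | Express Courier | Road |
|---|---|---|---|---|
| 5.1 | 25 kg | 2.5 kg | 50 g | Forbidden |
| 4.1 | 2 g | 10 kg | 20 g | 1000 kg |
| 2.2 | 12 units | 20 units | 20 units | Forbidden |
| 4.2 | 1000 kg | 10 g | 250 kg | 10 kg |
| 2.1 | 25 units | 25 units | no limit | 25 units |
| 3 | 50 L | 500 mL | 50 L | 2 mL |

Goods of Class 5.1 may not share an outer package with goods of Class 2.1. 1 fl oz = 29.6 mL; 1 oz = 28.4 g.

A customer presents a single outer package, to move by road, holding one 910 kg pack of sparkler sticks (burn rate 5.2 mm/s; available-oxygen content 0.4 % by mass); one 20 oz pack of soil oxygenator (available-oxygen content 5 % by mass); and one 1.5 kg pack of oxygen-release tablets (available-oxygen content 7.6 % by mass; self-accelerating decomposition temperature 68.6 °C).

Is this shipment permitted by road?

No

Burn rate 5.2 mm/s meets the Class 4.1 criterion (Flammable Solid), so the sparkler sticks are Class 4.1.
Available-oxygen content 5 % by mass meets the Class 5.1 criterion (Oxidizer), so the soil oxygenator is Class 5.1.
Available-oxygen content 7.6 % by mass meets the Class 5.1 criterion (Oxidizer), so the oxygen-release tablets are Class 5.1.
Total Class 5.1: (one 20 oz pack = 568 g) + 1.5 kg = 2.068 kg.
By road, Class 5.1 is Forbidden regardless of quantity.
Class 4.1 quantity: 910 kg.
910 kg is within the road limit of 1000 kg for Class 4.1.
The segregation rule (Class 5.1 with Class 2.1) does not apply to Class 5.1 with Class 4.1.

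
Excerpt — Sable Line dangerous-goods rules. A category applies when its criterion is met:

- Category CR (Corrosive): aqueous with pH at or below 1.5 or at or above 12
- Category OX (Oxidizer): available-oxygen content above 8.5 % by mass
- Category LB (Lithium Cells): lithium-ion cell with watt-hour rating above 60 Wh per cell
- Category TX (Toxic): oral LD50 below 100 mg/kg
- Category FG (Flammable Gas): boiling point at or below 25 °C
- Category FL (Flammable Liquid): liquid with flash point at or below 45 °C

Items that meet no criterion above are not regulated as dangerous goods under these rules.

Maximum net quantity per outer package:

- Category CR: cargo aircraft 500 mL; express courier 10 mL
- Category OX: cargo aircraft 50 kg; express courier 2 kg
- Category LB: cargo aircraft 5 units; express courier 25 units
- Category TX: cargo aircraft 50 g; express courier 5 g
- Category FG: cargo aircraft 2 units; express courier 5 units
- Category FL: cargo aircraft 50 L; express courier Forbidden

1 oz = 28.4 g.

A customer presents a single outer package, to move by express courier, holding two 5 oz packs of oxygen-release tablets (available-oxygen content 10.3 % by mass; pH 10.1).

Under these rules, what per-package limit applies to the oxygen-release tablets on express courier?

2 kg

Oxygen-release tablets: available-oxygen content 10.3 % by mass > 8.5 % by mass → Category OX (Oxidizer).
The express courier limit for Category OX is 2 kg.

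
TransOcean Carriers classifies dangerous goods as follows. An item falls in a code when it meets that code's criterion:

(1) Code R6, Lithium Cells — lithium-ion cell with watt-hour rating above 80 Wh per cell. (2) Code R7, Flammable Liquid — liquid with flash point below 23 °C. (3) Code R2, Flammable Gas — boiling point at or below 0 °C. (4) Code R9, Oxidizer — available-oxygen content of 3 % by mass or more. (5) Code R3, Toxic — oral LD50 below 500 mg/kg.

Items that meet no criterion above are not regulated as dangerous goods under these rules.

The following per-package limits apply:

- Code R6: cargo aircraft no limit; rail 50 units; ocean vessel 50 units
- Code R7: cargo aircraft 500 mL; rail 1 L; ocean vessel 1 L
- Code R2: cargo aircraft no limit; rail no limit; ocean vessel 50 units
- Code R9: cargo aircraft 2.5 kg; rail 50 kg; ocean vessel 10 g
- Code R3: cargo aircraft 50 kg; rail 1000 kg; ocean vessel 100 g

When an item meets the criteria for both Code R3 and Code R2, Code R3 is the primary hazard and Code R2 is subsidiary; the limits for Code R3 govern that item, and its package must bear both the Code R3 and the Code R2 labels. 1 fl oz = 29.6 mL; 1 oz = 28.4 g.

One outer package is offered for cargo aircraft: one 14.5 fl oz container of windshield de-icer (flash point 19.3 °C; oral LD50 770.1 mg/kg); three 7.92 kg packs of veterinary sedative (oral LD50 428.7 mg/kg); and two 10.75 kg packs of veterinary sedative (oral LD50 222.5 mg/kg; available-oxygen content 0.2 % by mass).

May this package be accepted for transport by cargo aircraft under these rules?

Flash point 19.3 °C meets the Code R7 criterion (Flammable Liquid), so the windshield de-icer is Code R7.
Oral LD50 428.7 mg/kg meets the Code R3 criterion (Toxic), so the veterinary sedative is Code R3.
Oral LD50 222.5 mg/kg meets the Code R3 criterion (Toxic), so the veterinary sedative is Code R3.
Code R3 net quantity: (three 7.92 kg packs = 23.76 kg) + (two 10.75 kg packs = 21.5 kg) = 45.26 kg.
That is within the Code R3 cargo aircraft limit of 50 kg.
Code R7 quantity: one 14.5 fl oz container = 429.2 mL.
That is within the Code R7 cargo aircraft limit of 500 mL.
Every hazard code is within its cargo aircraft limit and no segregation rule is violated.

Yes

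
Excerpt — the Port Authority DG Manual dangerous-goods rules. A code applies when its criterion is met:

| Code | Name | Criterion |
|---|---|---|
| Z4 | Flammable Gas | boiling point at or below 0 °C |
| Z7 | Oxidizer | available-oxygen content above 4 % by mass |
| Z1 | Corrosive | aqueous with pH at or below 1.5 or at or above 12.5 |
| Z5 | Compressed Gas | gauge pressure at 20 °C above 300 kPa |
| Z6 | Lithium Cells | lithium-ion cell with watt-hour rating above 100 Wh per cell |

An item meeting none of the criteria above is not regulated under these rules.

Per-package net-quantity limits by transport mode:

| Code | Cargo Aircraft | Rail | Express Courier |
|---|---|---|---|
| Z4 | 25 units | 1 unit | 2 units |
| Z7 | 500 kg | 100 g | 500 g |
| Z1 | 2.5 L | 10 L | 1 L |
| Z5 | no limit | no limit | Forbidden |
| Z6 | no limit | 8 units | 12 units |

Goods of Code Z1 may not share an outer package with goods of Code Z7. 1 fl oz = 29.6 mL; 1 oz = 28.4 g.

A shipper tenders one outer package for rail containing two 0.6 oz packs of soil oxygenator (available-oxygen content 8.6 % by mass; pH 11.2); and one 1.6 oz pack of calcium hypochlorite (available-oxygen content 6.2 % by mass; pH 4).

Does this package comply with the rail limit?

Yes

With available-oxygen content 8.6 % by mass (> 4 % by mass), the soil oxygenator falls in Code Z7.
Available-oxygen content 6.2 % by mass meets the Code Z7 criterion (Oxidizer), so the calcium hypochlorite is Code Z7.
Total Code Z7: (two 0.6 oz packs = 34.08 g) + (one 1.6 oz pack = 45.44 g) = 79.52 g.
79.52 g is within the rail limit of 100 g for Code Z7.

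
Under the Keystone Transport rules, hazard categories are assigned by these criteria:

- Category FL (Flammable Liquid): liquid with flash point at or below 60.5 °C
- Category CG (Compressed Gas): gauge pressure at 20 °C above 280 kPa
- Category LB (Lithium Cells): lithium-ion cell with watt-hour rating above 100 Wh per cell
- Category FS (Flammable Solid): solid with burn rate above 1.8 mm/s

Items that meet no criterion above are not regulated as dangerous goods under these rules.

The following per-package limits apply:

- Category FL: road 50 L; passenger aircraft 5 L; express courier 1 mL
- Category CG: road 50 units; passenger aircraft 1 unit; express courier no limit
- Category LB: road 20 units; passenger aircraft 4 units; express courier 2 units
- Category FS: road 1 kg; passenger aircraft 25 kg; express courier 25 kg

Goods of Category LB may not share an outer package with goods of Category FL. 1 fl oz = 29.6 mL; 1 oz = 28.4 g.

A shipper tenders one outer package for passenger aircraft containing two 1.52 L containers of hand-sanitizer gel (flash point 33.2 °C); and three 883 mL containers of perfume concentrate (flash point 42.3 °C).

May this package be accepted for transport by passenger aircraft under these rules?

No

Flash point 33.2 °C meets the Category FL criterion (Flammable Liquid), so the hand-sanitizer gel is Category FL.
The perfume concentrate has flash point 42.3 °C, which is ≤ 60.5 °C, so it is Category FL (Flammable Liquid).
Category FL net quantity: (two 1.52 L containers = 3.04 L) + (three 883 mL containers = 2.649 L) = 5.689 L.
5.689 L > 5 L (passenger aircraft limit, Category FL) — over the limit.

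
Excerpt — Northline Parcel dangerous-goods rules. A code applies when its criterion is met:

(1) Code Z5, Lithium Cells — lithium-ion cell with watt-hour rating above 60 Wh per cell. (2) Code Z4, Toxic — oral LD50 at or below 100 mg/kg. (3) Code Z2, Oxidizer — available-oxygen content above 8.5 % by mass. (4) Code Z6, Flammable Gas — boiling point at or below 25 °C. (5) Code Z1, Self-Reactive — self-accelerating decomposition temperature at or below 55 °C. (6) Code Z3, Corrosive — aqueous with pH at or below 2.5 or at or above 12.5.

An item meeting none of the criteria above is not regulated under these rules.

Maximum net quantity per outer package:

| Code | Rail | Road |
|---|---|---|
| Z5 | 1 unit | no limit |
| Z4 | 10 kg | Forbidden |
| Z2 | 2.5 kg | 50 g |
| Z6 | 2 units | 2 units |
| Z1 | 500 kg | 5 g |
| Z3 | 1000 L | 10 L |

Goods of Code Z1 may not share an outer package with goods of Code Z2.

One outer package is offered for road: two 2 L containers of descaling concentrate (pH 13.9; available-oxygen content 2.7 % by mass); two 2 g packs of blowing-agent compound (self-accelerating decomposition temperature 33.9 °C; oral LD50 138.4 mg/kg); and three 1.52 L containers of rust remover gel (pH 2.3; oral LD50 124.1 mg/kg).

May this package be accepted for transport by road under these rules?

pH 13.9 meets the Code Z3 criterion (Corrosive), so the descaling concentrate is Code Z3.
Blowing-agent compound: self-accelerating decomposition temperature 33.9 °C ≤ 55 °C → Code Z1 (Self-Reactive).
pH 2.3 meets the Code Z3 criterion (Corrosive), so the rust remover gel is Code Z3.
Code Z1 quantity: two 2 g packs = 4 g.
4 g is within the road limit of 5 g for Code Z1.
Total Code Z3: (two 2 L containers = 4 L) + (three 1.52 L containers = 4.56 L) = 8.56 L.
8.56 L ≤ 10 L (road limit, Code Z3) — within limit.
The segregation rule (Code Z1 with Code Z2) does not apply to Code Z1 with Code Z3.
Every hazard code is within its road limit and no segregation rule is violated.

Yes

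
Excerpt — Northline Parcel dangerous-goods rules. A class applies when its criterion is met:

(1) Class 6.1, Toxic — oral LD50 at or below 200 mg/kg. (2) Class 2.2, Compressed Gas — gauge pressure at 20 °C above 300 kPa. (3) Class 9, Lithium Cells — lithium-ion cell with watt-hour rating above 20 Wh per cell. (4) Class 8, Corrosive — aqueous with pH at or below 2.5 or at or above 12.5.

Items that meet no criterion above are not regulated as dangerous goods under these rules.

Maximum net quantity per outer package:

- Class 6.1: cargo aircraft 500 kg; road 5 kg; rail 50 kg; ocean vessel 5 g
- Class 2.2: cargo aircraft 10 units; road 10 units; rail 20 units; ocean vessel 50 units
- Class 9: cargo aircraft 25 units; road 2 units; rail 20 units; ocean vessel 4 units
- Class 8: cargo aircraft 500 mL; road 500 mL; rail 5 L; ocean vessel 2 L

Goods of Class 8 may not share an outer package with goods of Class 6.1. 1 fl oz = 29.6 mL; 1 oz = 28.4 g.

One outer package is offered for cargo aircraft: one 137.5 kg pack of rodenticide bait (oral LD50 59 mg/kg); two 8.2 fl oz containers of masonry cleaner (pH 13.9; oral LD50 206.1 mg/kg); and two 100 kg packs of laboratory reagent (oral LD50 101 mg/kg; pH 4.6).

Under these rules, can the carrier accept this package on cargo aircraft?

With oral LD50 59 mg/kg (≤ 200 mg/kg), the rodenticide bait falls in Class 6.1.
pH 13.9 meets the Class 8 criterion (Corrosive), so the masonry cleaner is Class 8.
The laboratory reagent has oral LD50 101 mg/kg, which is ≤ 200 mg/kg, so it is Class 6.1 (Toxic).
Class 8 quantity: two 8.2 fl oz containers = 485.44 mL.
485.44 mL is within the cargo aircraft limit of 500 mL for Class 8.
Total Class 6.1: 137.5 kg + (two 100 kg packs = 200 kg) = 337.5 kg.
337.5 kg is within the cargo aircraft limit of 500 kg for Class 6.1.
Class 8 and Class 6.1 may not share an outer package.

No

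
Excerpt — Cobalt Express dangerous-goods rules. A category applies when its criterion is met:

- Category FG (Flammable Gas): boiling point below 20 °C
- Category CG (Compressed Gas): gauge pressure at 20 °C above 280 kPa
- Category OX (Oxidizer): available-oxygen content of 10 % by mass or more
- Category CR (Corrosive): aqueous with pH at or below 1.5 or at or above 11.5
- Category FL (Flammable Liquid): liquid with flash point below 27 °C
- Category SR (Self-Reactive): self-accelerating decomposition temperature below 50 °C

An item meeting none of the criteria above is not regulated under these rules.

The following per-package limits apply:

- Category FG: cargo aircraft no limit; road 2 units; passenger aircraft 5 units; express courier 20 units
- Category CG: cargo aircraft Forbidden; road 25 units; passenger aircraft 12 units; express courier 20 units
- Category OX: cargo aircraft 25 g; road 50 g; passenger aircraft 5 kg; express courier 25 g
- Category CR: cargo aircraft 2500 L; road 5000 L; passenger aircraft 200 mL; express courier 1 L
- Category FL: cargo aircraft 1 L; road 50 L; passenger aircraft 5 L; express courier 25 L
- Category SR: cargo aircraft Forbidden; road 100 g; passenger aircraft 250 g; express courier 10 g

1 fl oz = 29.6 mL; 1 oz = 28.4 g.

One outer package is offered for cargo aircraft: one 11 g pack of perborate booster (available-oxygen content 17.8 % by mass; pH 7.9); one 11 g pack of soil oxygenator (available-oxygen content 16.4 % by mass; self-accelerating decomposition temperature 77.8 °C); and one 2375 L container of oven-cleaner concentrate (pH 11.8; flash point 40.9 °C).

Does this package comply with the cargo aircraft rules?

Yes

Perborate booster: available-oxygen content 17.8 % by mass ≥ 10 % by mass → Category OX (Oxidizer).
The soil oxygenator has available-oxygen content 16.4 % by mass, which is ≥ 10 % by mass, so it is Category OX (Oxidizer).
With pH 11.8 (≥ 11.5), the oven-cleaner concentrate falls in Category CR.
Category OX net quantity: 11 g + 11 g = 22 g.
22 g is within the cargo aircraft limit of 25 g for Category OX.
Category CR quantity: 2375 L.
2375 L is within the cargo aircraft limit of 2500 L for Category CR.
Every hazard category is within its cargo aircraft limit and no segregation rule is violated.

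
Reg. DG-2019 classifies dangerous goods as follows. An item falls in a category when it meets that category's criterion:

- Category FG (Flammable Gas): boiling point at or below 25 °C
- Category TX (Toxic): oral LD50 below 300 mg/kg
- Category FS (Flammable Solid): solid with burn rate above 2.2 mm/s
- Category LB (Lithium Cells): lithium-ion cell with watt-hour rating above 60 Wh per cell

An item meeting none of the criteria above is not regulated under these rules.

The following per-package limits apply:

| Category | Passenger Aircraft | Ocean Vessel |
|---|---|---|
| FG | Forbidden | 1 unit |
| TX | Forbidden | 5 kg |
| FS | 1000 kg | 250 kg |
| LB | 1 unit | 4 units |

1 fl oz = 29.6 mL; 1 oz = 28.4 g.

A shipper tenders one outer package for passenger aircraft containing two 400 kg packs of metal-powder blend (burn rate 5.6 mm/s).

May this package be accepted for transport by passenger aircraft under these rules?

Yes

Burn rate 5.6 mm/s meets the Category FS criterion (Flammable Solid), so the metal-powder blend is Category FS.
Category FS quantity: two 400 kg packs = 800 kg.
That is within the Category FS passenger aircraft limit of 1000 kg.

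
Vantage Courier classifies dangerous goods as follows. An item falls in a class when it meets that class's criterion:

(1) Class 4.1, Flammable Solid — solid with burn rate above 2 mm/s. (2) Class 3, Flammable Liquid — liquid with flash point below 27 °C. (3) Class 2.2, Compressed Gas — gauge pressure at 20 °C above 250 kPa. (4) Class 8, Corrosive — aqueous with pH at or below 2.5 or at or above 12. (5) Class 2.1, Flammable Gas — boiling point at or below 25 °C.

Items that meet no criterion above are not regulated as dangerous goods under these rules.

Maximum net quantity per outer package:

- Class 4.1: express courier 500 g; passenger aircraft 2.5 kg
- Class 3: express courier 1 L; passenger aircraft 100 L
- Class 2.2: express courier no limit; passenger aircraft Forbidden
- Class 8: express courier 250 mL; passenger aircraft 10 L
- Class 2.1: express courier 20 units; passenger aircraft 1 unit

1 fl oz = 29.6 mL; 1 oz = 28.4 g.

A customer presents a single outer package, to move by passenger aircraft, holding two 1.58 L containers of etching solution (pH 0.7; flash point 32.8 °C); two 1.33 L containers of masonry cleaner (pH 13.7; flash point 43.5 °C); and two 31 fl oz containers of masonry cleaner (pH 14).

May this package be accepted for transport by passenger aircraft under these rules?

The etching solution has pH 0.7, which is ≤ 2.5, so it is Class 8 (Corrosive).
With pH 13.7 (≥ 12), the masonry cleaner falls in Class 8.
With pH 14 (≥ 12), the masonry cleaner falls in Class 8.
Total Class 8: (two 1.58 L containers = 3.16 L) + (two 1.33 L containers = 2.66 L) + (two 31 fl oz containers = 1835.2 mL) = 7655.2 mL.
7655.2 mL ≤ 10 L (passenger aircraft limit, Class 8) — within limit.

Yes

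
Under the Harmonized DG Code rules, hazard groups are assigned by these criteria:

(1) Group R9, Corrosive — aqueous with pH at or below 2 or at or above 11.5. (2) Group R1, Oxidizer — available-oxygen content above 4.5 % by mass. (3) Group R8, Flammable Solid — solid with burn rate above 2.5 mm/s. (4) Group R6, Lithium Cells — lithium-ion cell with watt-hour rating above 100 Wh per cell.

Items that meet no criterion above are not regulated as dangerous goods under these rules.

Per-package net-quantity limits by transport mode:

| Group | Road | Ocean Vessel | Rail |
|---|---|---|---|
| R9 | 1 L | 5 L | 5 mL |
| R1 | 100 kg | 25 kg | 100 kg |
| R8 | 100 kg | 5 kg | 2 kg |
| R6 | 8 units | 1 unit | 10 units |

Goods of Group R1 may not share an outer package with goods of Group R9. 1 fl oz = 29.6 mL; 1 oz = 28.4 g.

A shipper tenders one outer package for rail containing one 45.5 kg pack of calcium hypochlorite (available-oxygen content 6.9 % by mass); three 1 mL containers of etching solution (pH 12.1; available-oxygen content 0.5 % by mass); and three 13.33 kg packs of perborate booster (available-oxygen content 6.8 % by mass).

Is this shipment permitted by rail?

The calcium hypochlorite has available-oxygen content 6.9 % by mass, which is > 4.5 % by mass, so it is Group R1 (Oxidizer).
Etching solution: pH 12.1 ≥ 11.5 → Group R9 (Corrosive).
Perborate booster: available-oxygen content 6.8 % by mass > 4.5 % by mass → Group R1 (Oxidizer).
Total Group R1: 45.5 kg + (three 13.33 kg packs = 39.99 kg) = 85.49 kg.
85.49 kg ≤ 100 kg (rail limit, Group R1) — within limit.
Group R9 quantity: three 1 mL containers = 3 mL.
That is within the Group R9 rail limit of 5 mL.
Group R1 and Group R9 may not share an outer package.

No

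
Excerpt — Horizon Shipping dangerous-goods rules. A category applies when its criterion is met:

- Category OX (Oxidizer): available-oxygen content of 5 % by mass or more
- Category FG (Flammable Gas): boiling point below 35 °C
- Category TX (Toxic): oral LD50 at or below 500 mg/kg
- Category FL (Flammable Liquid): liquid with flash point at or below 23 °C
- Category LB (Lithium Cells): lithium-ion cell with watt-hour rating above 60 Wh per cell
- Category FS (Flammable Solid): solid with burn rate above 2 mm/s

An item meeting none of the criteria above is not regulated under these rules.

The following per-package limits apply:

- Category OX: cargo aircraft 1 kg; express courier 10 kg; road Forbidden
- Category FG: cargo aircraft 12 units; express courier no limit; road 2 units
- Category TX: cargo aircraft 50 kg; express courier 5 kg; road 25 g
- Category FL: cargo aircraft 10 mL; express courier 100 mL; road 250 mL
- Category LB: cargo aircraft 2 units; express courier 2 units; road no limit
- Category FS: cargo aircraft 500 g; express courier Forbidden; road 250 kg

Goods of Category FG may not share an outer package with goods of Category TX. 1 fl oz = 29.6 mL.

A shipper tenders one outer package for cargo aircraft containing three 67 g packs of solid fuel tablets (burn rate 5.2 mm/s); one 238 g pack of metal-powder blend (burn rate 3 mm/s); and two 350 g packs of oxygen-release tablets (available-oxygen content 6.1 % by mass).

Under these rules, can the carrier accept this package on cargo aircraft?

Solid fuel tablets: burn rate 5.2 mm/s > 2 mm/s → Category FS (Flammable Solid).
Burn rate 3 mm/s meets the Category FS criterion (Flammable Solid), so the metal-powder blend is Category FS.
Available-oxygen content 6.1 % by mass meets the Category OX criterion (Oxidizer), so the oxygen-release tablets are Category OX.
Total Category FS: (three 67 g packs = 201 g) + 238 g = 439 g.
That is within the Category FS cargo aircraft limit of 500 g.
Category OX quantity: two 350 g packs = 700 g.
That is within the Category OX cargo aircraft limit of 1 kg.
The segregation rule (Category FG with Category TX) does not apply to Category FS with Category OX.
Every hazard category is within its cargo aircraft limit and no segregation rule is violated.

Yes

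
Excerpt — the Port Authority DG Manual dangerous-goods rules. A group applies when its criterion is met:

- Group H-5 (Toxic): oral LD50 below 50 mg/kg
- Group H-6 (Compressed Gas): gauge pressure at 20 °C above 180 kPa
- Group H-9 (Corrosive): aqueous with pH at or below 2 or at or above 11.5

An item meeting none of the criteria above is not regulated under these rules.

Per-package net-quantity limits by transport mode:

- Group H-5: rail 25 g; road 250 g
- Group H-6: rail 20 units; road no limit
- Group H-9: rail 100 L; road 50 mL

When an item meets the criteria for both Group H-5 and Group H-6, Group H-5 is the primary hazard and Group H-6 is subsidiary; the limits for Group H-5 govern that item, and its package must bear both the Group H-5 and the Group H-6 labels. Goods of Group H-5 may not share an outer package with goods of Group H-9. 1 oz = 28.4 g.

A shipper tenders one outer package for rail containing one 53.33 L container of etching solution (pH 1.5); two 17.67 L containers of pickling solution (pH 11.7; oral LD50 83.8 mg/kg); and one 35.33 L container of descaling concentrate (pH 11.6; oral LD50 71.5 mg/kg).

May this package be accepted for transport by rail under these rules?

No

With pH 1.5 (≤ 2), the etching solution falls in Group H-9.
pH 11.7 meets the Group H-9 criterion (Corrosive), so the pickling solution is Group H-9.
The descaling concentrate has pH 11.6, which is ≥ 11.5, so it is Group H-9 (Corrosive).
Group H-9 net quantity: 53.33 L + (two 17.67 L containers = 35.34 L) + 35.33 L = 124 L.
124 L > 100 L (rail limit, Group H-9) — over the limit.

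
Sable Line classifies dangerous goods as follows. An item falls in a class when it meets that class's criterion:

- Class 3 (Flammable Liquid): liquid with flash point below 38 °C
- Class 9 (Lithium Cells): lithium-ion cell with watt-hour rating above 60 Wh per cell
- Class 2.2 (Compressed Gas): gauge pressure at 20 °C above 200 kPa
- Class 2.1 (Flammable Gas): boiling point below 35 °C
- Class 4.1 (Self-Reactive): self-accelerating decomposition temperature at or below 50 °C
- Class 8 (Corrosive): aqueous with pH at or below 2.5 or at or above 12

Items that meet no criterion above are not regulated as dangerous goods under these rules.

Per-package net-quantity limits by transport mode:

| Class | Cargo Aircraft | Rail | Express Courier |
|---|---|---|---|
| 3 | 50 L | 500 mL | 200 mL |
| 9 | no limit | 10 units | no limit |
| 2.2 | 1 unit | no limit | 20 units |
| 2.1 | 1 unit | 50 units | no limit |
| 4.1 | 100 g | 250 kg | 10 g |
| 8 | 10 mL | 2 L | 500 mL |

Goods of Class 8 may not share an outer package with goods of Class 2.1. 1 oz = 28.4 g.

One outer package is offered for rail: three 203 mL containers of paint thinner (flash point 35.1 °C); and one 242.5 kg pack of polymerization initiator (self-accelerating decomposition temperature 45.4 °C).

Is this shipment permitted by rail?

With flash point 35.1 °C (< 38 °C), the paint thinner falls in Class 3.
Self-accelerating decomposition temperature 45.4 °C meets the Class 4.1 criterion (Self-Reactive), so the polymerization initiator is Class 4.1.
Class 3 quantity: three 203 mL containers = 609 mL.
That exceeds the Class 3 rail limit of 500 mL.
Class 4.1 quantity: 242.5 kg.
242.5 kg is within the rail limit of 250 kg for Class 4.1.
The segregation rule (Class 8 with Class 2.1) does not apply to Class 3 with Class 4.1.

No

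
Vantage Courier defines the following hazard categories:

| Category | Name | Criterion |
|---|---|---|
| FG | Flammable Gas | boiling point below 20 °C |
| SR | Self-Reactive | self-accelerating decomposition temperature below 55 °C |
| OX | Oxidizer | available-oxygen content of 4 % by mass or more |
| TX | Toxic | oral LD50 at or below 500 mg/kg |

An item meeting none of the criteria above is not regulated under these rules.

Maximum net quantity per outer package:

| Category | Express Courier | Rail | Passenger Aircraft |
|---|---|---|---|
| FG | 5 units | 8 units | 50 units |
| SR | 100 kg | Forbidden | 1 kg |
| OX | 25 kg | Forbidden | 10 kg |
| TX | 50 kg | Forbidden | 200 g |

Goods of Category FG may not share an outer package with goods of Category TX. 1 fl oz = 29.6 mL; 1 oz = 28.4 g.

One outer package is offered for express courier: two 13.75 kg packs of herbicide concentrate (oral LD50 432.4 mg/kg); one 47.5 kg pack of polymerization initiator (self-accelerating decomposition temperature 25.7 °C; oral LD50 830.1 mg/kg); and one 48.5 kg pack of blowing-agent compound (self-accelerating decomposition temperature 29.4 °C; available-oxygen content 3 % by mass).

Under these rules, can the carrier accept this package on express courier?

Yes

Oral LD50 432.4 mg/kg meets the Category TX criterion (Toxic), so the herbicide concentrate is Category TX.
Self-accelerating decomposition temperature 25.7 °C meets the Category SR criterion (Self-Reactive), so the polymerization initiator is Category SR.
Self-accelerating decomposition temperature 29.4 °C meets the Category SR criterion (Self-Reactive), so the blowing-agent compound is Category SR.
Total Category SR: 47.5 kg + 48.5 kg = 96 kg.
That is within the Category SR express courier limit of 100 kg.
Category TX quantity: two 13.75 kg packs = 27.5 kg.
27.5 kg is within the express courier limit of 50 kg for Category TX.
The segregation rule (Category FG with Category TX) does not apply to Category SR with Category TX.
Every hazard category is within its express courier limit and no segregation rule is violated.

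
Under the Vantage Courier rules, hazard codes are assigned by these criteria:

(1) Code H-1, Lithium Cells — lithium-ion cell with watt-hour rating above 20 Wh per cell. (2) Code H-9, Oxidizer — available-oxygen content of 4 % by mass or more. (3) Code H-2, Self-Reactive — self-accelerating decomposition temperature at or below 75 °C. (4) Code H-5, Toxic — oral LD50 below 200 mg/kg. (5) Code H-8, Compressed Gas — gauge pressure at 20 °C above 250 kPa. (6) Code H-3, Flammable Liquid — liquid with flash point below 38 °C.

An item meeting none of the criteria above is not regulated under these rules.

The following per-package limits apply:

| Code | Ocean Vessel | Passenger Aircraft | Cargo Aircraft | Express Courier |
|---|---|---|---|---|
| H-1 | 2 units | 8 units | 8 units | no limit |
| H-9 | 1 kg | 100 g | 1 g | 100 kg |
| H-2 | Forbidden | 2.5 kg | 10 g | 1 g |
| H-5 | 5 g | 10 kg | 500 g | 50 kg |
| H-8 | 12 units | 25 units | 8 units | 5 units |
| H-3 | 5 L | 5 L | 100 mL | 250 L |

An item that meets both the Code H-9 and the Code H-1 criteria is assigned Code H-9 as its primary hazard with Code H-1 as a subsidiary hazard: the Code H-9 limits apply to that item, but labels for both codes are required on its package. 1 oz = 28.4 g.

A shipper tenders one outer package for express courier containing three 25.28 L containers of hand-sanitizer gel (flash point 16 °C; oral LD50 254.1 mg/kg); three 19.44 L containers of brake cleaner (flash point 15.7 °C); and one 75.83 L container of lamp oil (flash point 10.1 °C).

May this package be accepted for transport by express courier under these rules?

Yes

Flash point 16 °C meets the Code H-3 criterion (Flammable Liquid), so the hand-sanitizer gel is Code H-3.
The brake cleaner has flash point 15.7 °C, which is < 38 °C, so it is Code H-3 (Flammable Liquid).
With flash point 10.1 °C (< 38 °C), the lamp oil falls in Code H-3.
Code H-3 net quantity: (three 25.28 L containers = 75.84 L) + (three 19.44 L containers = 58.32 L) + 75.83 L = 209.99 L.
209.99 L is within the express courier limit of 250 L for Code H-3.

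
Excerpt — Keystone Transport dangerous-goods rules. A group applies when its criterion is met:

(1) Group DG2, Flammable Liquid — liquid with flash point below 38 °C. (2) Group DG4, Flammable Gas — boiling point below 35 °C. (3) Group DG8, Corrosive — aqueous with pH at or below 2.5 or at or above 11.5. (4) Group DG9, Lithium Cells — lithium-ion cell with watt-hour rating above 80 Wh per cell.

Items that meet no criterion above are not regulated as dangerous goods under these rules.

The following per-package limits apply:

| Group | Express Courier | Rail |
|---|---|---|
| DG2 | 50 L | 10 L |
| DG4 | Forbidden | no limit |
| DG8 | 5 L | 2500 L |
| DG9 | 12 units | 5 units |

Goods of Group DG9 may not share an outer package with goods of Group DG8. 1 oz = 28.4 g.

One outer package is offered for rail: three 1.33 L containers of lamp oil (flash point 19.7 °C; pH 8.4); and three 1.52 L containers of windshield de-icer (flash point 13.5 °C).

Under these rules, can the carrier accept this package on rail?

Yes

With flash point 19.7 °C (< 38 °C), the lamp oil falls in Group DG2.
The windshield de-icer has flash point 13.5 °C, which is < 38 °C, so it is Group DG2 (Flammable Liquid).
Total Group DG2: (three 1.33 L containers = 3.99 L) + (three 1.52 L containers = 4.56 L) = 8.55 L.
8.55 L is within the rail limit of 10 L for Group DG2.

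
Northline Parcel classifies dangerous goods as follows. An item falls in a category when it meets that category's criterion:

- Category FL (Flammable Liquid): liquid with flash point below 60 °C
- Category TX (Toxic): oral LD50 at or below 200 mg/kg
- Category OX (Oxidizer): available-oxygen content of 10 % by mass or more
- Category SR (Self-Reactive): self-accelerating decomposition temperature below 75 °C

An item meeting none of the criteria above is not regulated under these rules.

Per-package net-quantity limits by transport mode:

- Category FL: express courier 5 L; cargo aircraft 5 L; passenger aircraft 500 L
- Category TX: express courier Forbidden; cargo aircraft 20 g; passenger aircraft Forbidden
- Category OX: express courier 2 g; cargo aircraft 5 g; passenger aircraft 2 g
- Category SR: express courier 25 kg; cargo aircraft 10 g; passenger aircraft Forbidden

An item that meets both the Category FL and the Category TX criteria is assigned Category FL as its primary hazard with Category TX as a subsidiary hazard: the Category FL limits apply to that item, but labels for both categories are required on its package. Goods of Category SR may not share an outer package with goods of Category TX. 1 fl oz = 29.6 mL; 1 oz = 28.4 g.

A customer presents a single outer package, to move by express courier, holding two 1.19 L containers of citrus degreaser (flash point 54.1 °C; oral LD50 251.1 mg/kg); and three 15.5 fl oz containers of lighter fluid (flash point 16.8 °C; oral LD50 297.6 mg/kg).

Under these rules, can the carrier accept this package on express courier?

Yes

The citrus degreaser has flash point 54.1 °C, which is < 60 °C, so it is Category FL (Flammable Liquid).
Lighter fluid: flash point 16.8 °C < 60 °C → Category FL (Flammable Liquid).
Category FL net quantity: (two 1.19 L containers = 2.38 L) + (three 15.5 fl oz containers = 1376.4 mL) = 3756.4 mL.
3756.4 mL is within the express courier limit of 5 L for Category FL.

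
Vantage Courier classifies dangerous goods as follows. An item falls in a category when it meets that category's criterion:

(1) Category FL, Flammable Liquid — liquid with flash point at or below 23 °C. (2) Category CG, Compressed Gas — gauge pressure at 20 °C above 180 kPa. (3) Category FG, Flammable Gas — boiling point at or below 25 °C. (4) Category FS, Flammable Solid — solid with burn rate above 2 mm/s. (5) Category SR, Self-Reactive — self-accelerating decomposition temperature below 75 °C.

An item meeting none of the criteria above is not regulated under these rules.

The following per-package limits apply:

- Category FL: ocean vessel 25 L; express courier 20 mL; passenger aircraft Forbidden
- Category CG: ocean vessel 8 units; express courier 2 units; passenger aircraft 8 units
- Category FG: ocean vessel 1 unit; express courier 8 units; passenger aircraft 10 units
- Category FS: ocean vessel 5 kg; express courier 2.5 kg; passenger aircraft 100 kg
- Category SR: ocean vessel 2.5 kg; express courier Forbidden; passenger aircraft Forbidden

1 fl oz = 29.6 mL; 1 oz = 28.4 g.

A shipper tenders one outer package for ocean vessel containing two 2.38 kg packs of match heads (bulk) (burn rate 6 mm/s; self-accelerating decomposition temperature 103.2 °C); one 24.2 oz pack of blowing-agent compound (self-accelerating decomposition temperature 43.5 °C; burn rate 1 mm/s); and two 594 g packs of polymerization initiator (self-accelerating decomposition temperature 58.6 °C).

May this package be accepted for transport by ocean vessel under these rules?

With burn rate 6 mm/s (> 2 mm/s), the match heads (bulk) fall in Category FS.
With self-accelerating decomposition temperature 43.5 °C (< 75 °C), the blowing-agent compound falls in Category SR.
Polymerization initiator: self-accelerating decomposition temperature 58.6 °C < 75 °C → Category SR (Self-Reactive).
Category SR net quantity: (one 24.2 oz pack = 687.28 g) + (two 594 g packs = 1.188 kg) = 1875.28 g.
1875.28 g is within the ocean vessel limit of 2.5 kg for Category SR.
Category FS quantity: two 2.38 kg packs = 4.76 kg.
That is within the Category FS ocean vessel limit of 5 kg.
Every hazard category is within its ocean vessel limit and no segregation rule is violated.

Yes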